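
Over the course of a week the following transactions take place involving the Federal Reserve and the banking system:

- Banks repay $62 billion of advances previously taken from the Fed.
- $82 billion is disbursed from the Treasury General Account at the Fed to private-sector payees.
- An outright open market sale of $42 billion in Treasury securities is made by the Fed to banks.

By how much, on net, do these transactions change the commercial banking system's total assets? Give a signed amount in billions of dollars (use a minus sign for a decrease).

Fed balance sheet:
  Assets:      Securities −$42B, Loans to banks −$62B
  Liabilities: Bank reserves −$22B, Government deposits −$82B
Commercial banking system:
  Assets:      Reserves at CB −$22B, Securities +$42B
  Liabilities: Checkable deposits +$82B, Borrowings from CB −$62B
Change in total bank assets = +$20 billion.

+$20 billion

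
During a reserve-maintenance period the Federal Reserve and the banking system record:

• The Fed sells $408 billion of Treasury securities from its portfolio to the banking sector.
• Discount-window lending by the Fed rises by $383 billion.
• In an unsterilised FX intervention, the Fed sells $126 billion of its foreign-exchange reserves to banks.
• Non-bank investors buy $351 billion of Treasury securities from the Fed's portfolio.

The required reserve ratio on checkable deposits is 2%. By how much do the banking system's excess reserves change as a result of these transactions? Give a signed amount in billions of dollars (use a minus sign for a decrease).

OMO sale (to banks) $408 billion: reserves −$408B, deposits 0.
Discount-window loan $383 billion: reserves +$383B, deposits 0.
FX sale $126 billion: reserves −$126B, deposits 0.
Asset sale (to non-banks) $351 billion: reserves −$351B, deposits −$351B.
Totals: Δreserves = −$502B, Δdeposits = −$351B.
Δrequired reserves = 2% × −$351B = −$7.02B.
Δexcess reserves = Δreserves − Δrequired = −$502B − (−$7.02B) = -$494.98 billion.

-$494.98 billion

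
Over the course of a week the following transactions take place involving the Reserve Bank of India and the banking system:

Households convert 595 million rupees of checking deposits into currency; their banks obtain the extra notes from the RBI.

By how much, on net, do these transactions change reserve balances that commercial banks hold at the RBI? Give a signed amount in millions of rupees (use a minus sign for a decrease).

RBI balance sheet:
  Assets:      no change
  Liabilities: Bank reserves −595M, Currency in circulation +595M
Commercial banking system:
  Assets:      Reserves at CB −595M
  Liabilities: Checkable deposits −595M
So the change in reserve balances that commercial banks hold at the RBI is -595 million.

-595 million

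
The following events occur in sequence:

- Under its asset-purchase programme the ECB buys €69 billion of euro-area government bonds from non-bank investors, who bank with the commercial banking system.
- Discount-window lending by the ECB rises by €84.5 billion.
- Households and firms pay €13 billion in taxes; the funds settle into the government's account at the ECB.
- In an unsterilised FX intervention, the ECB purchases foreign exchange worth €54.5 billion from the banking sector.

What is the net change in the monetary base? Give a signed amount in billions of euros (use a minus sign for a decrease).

ECB balance sheet:
  Assets:      Securities +€69B, Loans to banks +€84.5B, Foreign assets +€54.5B
  Liabilities: Bank reserves +€195B, Government deposits +€13B
Monetary base = currency + reserves: 0 + (+€195B) = +€195 billion.

+€195 billion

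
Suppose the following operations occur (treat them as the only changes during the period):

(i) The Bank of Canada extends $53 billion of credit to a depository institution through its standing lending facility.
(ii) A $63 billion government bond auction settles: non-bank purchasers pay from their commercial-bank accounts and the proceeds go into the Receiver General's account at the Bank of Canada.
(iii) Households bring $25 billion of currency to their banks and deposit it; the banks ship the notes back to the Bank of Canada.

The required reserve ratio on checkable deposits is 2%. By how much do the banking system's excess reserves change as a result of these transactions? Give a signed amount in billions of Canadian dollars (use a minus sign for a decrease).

+$15.76 billion

Discount-window loan $53 billion: reserves +$53B, deposits 0.
Government account inflow $63 billion: reserves −$63B, deposits −$63B.
Currency deposit $25 billion: reserves +$25B, deposits +$25B.
Totals: Δreserves = +$15B, Δdeposits = −$38B.
Δrequired reserves = 2% × −$38B = −$0.76B.
Δexcess reserves = Δreserves − Δrequired = +$15B − (−$0.76B) = +$15.76 billion.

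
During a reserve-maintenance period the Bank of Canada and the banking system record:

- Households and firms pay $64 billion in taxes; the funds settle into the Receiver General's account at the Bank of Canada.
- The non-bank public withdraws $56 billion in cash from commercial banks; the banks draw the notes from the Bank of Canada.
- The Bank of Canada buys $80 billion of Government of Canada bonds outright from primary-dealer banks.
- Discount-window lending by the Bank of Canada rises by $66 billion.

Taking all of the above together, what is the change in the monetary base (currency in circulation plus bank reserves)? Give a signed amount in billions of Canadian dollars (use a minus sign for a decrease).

Government account inflow $64 billion: reserves shift to a non-base liability → −$64B.
Currency withdrawal $56 billion: just a shift between currency and reserves — both are base money → 0.
OMO purchase (from banks) $80 billion: Bank of Canada balance sheet expands → +$80B.
Discount-window loan $66 billion: Bank of Canada balance sheet expands → +$66B.
Net: −64 + 0 + 80 + 66 = +$82 billion.

+$82 billion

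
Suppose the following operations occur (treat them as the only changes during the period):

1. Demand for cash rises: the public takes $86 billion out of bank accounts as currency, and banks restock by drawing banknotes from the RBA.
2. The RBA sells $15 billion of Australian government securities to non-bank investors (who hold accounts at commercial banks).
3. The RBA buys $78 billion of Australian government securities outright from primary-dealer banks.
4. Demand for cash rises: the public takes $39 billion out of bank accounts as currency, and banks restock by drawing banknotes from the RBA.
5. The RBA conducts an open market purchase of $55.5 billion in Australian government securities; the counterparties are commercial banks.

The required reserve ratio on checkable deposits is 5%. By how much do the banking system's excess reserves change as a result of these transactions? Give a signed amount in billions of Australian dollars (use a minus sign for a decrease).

Currency withdrawal $86 billion: reserves −$86B, deposits −$86B.
Asset sale (to non-banks) $15 billion: reserves −$15B, deposits −$15B.
OMO purchase (from banks) $78 billion: reserves +$78B, deposits 0.
Currency withdrawal $39 billion: reserves −$39B, deposits −$39B.
OMO purchase (from banks) $55.5 billion: reserves +$55.5B, deposits 0.
Totals: Δreserves = −$6.5B, Δdeposits = −$140B.
Δrequired reserves = 5% × −$140B = −$7B.
Δexcess reserves = Δreserves − Δrequired = −$6.5B − (−$7B) = +$0.5 billion.

+$0.5 billion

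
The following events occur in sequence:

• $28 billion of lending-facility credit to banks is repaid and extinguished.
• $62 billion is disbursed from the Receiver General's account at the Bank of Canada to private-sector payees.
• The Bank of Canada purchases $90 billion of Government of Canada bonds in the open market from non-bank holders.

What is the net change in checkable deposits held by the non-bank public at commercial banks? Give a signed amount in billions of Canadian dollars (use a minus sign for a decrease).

Discount-window repayment $28 billion: the counterparty is a bank, so public deposits are unchanged → 0.
Government spending $62 billion: non-bank counterparties' bank balances rise → +$62B.
Asset purchase (from non-banks) $90 billion: non-bank counterparties' bank balances rise → +$90B.
Net: 0 + 62 + 90 = +$152 billion.

+$152 billion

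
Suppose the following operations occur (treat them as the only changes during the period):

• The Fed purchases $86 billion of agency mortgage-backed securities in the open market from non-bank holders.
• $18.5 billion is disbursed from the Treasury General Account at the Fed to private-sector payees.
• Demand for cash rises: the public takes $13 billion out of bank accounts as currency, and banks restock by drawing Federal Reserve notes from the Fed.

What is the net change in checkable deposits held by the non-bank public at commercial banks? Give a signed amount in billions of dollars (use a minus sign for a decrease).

+$91.5 billion

Asset purchase (from non-banks) $86 billion: non-bank counterparties' bank balances rise → +$86B.
Government spending $18.5 billion: non-bank counterparties' bank balances rise → +$18.5B.
Currency withdrawal $13 billion: non-bank counterparties' bank balances fall → −$13B.
Net: 86 + 18.5 − 13 = +$91.5 billion.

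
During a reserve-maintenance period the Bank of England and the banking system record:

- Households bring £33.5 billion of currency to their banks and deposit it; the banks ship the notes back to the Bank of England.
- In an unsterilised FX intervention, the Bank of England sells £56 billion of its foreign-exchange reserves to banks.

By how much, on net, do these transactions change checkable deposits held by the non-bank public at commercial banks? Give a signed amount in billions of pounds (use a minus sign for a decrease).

Bank of England balance sheet:
  Assets:      Foreign assets −£56B
  Liabilities: Bank reserves −£22.5B, Currency in circulation −£33.5B
Commercial banking system:
  Assets:      Reserves at CB −£22.5B, Foreign assets +£56B
  Liabilities: Checkable deposits +£33.5B
So the change in checkable deposits held by the non-bank public at commercial banks is +£33.5 billion.

+£33.5 billion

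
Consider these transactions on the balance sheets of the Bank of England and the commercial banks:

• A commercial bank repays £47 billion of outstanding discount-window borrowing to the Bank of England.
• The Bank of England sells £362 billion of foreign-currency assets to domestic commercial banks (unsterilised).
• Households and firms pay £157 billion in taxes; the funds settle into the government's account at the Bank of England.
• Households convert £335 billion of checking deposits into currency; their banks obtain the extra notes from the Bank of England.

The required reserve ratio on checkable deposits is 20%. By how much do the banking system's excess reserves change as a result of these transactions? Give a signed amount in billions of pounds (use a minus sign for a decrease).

-£802.6 billion

Discount-window repayment £47 billion: reserves −£47B, deposits 0.
FX sale £362 billion: reserves −£362B, deposits 0.
Government account inflow £157 billion: reserves −£157B, deposits −£157B.
Currency withdrawal £335 billion: reserves −£335B, deposits −£335B.
Totals: Δreserves = −£901B, Δdeposits = −£492B.
Δrequired reserves = 20% × −£492B = −£98.4B.
Δexcess reserves = Δreserves − Δrequired = −£901B − (−£98.4B) = -£802.6 billion.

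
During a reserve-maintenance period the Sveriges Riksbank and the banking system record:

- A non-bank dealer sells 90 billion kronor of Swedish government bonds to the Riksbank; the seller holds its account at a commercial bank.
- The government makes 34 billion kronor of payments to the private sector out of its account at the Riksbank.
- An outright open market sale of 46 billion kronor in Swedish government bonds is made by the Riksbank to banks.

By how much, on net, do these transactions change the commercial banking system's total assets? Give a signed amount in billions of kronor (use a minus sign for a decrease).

+124 billion

Asset purchase (from non-banks) 90 billion kronor: bank balance sheets expand → +90B.
Government spending 34 billion kronor: bank balance sheets expand → +34B.
OMO sale (to banks) 46 billion kronor: just an asset swap on bank balance sheets → 0.
Net: 90 + 34 + 0 = +124 billion.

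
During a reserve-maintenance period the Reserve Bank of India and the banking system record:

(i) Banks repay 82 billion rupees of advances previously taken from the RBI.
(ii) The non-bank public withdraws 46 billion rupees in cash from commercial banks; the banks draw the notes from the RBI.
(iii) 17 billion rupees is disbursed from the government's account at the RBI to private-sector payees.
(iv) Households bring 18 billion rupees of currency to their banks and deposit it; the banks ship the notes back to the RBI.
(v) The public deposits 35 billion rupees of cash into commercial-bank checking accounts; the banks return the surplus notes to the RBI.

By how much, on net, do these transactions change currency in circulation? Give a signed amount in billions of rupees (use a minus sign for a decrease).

-7 billion

Discount-window repayment 82 billion rupees: no currency enters or leaves circulation → 0.
Currency withdrawal 46 billion rupees: notes leave the central bank → +46B.
Government spending 17 billion rupees: no currency enters or leaves circulation → 0.
Currency deposit 18 billion rupees: notes return to the central bank → −18B.
Currency deposit 35 billion rupees: notes return to the central bank → −35B.
Net: 0 + 46 + 0 − 18 − 35 = -7 billion.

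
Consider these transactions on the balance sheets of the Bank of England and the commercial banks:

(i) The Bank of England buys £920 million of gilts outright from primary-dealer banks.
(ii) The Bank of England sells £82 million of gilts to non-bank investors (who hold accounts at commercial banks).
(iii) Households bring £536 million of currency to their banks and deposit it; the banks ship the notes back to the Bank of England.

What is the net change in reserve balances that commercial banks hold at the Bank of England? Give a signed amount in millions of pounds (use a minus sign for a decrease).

Bank of England balance sheet:
  Assets:      Securities +£838M
  Liabilities: Bank reserves +£1374M, Currency in circulation −£536M
Commercial banking system:
  Assets:      Reserves at CB +£1374M, Securities −£920M
  Liabilities: Checkable deposits +£454M
So the change in reserve balances that commercial banks hold at the Bank of England is +£1374 million.

+£1374 million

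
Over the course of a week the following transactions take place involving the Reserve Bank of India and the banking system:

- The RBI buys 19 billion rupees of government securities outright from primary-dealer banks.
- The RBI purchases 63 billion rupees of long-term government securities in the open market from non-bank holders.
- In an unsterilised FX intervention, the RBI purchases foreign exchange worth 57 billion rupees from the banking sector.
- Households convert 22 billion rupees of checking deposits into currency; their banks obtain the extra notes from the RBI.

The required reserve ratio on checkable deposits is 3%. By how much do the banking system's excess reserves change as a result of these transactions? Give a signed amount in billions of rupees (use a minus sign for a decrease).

+115.77 billion

OMO purchase (from banks) 19 billion rupees: reserves +19B, deposits 0.
Asset purchase (from non-banks) 63 billion rupees: reserves +63B, deposits +63B.
FX purchase 57 billion rupees: reserves +57B, deposits 0.
Currency withdrawal 22 billion rupees: reserves −22B, deposits −22B.
Totals: Δreserves = +117B, Δdeposits = +41B.
Δrequired reserves = 3% × +41B = +1.23B.
Δexcess reserves = Δreserves − Δrequired = +117B − (+1.23B) = +115.77 billion.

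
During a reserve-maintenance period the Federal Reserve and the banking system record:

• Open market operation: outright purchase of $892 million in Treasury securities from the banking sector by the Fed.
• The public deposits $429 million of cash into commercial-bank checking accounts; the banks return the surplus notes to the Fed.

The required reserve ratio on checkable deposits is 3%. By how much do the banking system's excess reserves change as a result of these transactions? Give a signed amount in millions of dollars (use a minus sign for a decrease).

OMO purchase (from banks) $892 million: reserves +$892M, deposits 0.
Currency deposit $429 million: reserves +$429M, deposits +$429M.
Totals: Δreserves = +$1321M, Δdeposits = +$429M.
Δrequired reserves = 3% × +$429M = +$12.87M.
Δexcess reserves = Δreserves − Δrequired = +$1321M − (+$12.87M) = +$1308.13 million.

+$1308.13 million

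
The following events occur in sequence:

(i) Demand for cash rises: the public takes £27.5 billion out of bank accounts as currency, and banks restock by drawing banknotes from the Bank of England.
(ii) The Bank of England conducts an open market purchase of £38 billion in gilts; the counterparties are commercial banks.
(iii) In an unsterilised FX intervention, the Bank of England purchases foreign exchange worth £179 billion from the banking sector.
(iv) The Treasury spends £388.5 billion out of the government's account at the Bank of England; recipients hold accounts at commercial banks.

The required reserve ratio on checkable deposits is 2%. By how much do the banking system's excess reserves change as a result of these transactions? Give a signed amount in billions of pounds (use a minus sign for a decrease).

+£570.78 billion

Currency withdrawal £27.5 billion: reserves −£27.5B, deposits −£27.5B.
OMO purchase (from banks) £38 billion: reserves +£38B, deposits 0.
FX purchase £179 billion: reserves +£179B, deposits 0.
Government spending £388.5 billion: reserves +£388.5B, deposits +£388.5B.
Totals: Δreserves = +£578B, Δdeposits = +£361B.
Δrequired reserves = 2% × +£361B = +£7.22B.
Δexcess reserves = Δreserves − Δrequired = +£578B − (+£7.22B) = +£570.78 billion.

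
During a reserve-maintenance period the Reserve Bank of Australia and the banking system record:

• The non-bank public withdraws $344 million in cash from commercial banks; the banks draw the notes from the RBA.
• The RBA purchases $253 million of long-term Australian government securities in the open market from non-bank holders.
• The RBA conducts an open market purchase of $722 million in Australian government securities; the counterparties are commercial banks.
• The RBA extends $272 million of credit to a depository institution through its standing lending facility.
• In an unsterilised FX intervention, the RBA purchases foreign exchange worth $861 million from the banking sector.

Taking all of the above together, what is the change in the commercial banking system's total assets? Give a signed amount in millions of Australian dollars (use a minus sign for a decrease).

Currency withdrawal $344 million: bank balance sheets shrink → −$344M.
Asset purchase (from non-banks) $253 million: bank balance sheets expand → +$253M.
OMO purchase (from banks) $722 million: just an asset swap on bank balance sheets → 0.
Discount-window loan $272 million: bank balance sheets expand → +$272M.
FX purchase $861 million: just an asset swap on bank balance sheets → 0.
Net: −344 + 253 + 0 + 272 + 0 = +$181 million.

+$181 million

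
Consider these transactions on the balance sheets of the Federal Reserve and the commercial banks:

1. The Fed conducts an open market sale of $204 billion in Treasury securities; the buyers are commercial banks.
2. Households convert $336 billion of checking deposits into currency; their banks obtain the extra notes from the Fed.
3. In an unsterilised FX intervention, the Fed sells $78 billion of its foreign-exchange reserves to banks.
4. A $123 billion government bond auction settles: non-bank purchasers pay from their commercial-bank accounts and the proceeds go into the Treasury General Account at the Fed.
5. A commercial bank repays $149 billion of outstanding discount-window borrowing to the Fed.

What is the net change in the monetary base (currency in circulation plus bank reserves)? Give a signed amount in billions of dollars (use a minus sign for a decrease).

-$554 billion

OMO sale (to banks) $204 billion: Fed balance sheet contracts → −$204B.
Currency withdrawal $336 billion: just a shift between currency and reserves — both are base money → 0.
FX sale $78 billion: Fed balance sheet contracts → −$78B.
Government account inflow $123 billion: reserves shift to a non-base liability → −$123B.
Discount-window repayment $149 billion: Fed balance sheet contracts → −$149B.
Net: −204 + 0 − 78 − 123 − 149 = -$554 billion.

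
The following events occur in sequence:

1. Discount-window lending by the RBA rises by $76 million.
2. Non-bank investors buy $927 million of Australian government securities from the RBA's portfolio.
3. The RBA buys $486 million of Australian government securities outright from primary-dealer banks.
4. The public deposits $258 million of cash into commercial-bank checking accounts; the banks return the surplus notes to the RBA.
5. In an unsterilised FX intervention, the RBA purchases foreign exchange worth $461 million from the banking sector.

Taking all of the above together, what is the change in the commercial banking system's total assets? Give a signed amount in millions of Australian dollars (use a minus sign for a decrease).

RBA balance sheet:
  Assets:      Securities −$441M, Loans to banks +$76M, Foreign assets +$461M
  Liabilities: Bank reserves +$354M, Currency in circulation −$258M
Commercial banking system:
  Assets:      Reserves at CB +$354M, Securities −$486M, Foreign assets −$461M
  Liabilities: Checkable deposits −$669M, Borrowings from CB +$76M
Change in total bank assets = -$593 million.

-$593 million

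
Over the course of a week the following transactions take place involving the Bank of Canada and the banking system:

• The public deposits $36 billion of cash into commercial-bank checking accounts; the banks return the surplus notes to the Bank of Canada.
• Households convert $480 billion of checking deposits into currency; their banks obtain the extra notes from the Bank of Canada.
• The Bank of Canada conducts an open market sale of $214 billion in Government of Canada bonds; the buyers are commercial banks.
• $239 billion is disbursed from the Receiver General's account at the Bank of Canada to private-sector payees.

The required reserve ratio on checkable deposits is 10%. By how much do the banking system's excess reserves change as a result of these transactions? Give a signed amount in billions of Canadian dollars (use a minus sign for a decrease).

-$398.5 billion

Currency deposit $36 billion: reserves +$36B, deposits +$36B.
Currency withdrawal $480 billion: reserves −$480B, deposits −$480B.
OMO sale (to banks) $214 billion: reserves −$214B, deposits 0.
Government spending $239 billion: reserves +$239B, deposits +$239B.
Totals: Δreserves = −$419B, Δdeposits = −$205B.
Δrequired reserves = 10% × −$205B = −$20.5B.
Δexcess reserves = Δreserves − Δrequired = −$419B − (−$20.5B) = -$398.5 billion.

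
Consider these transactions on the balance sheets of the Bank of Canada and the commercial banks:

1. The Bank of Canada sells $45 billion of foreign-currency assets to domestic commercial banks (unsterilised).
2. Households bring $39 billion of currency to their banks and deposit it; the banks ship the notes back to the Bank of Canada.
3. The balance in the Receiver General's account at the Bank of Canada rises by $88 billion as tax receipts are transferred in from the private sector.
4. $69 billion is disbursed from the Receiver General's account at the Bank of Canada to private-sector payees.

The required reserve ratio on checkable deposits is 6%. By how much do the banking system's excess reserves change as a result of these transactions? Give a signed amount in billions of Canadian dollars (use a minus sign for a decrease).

FX sale $45 billion: reserves −$45B, deposits 0.
Currency deposit $39 billion: reserves +$39B, deposits +$39B.
Government account inflow $88 billion: reserves −$88B, deposits −$88B.
Government spending $69 billion: reserves +$69B, deposits +$69B.
Totals: Δreserves = −$25B, Δdeposits = +$20B.
Δrequired reserves = 6% × +$20B = +$1.2B.
Δexcess reserves = Δreserves − Δrequired = −$25B − (+$1.2B) = -$26.2 billion.

-$26.2 billion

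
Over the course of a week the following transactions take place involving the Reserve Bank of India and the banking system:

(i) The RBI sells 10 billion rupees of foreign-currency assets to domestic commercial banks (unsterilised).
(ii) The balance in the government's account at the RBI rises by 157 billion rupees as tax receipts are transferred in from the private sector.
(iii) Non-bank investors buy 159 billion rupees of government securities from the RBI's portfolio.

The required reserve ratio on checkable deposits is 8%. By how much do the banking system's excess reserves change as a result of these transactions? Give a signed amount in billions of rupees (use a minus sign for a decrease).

-300.72 billion

FX sale 10 billion rupees: reserves −10B, deposits 0.
Government account inflow 157 billion rupees: reserves −157B, deposits −157B.
Asset sale (to non-banks) 159 billion rupees: reserves −159B, deposits −159B.
Totals: Δreserves = −326B, Δdeposits = −316B.
Δrequired reserves = 8% × −316B = −25.28B.
Δexcess reserves = Δreserves − Δrequired = −326B − (−25.28B) = -300.72 billion.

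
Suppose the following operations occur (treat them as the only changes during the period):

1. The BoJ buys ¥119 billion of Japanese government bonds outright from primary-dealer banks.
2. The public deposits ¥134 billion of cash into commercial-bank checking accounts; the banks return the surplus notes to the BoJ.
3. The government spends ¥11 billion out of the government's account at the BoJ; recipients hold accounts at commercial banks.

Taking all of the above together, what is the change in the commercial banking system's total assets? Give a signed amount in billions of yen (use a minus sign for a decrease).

OMO purchase (from banks) ¥119 billion: just an asset swap on bank balance sheets → 0.
Currency deposit ¥134 billion: bank balance sheets expand → +¥134B.
Government spending ¥11 billion: bank balance sheets expand → +¥11B.
Net: 0 + 134 + 11 = +¥145 billion.

+¥145 billion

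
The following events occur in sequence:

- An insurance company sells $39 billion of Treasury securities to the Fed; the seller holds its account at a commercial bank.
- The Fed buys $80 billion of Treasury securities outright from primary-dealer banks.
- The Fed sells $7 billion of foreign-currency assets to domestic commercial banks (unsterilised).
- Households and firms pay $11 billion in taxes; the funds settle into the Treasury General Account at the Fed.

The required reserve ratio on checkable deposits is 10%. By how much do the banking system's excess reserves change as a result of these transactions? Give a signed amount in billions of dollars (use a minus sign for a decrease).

+$98.2 billion

Asset purchase (from non-banks) $39 billion: reserves +$39B, deposits +$39B.
OMO purchase (from banks) $80 billion: reserves +$80B, deposits 0.
FX sale $7 billion: reserves −$7B, deposits 0.
Government account inflow $11 billion: reserves −$11B, deposits −$11B.
Totals: Δreserves = +$101B, Δdeposits = +$28B.
Δrequired reserves = 10% × +$28B = +$2.8B.
Δexcess reserves = Δreserves − Δrequired = +$101B − (+$2.8B) = +$98.2 billion.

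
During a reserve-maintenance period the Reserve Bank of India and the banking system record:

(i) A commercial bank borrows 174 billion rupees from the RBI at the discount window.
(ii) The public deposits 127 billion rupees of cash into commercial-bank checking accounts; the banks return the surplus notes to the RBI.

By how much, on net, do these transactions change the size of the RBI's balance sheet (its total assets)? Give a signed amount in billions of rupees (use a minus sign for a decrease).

Discount-window loan 174 billion rupees: an RBI asset is acquired → +174B.
Currency deposit 127 billion rupees: only the composition of liabilities changes → 0.
Net: 174 + 0 = +174 billion.

+174 billion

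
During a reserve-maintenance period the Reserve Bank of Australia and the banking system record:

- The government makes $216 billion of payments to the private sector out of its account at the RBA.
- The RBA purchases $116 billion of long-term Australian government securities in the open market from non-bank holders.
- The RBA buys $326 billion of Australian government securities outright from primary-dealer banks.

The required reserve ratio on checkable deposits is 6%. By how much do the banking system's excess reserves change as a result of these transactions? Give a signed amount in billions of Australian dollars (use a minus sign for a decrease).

+$638.08 billion

Government spending $216 billion: reserves +$216B, deposits +$216B.
Asset purchase (from non-banks) $116 billion: reserves +$116B, deposits +$116B.
OMO purchase (from banks) $326 billion: reserves +$326B, deposits 0.
Totals: Δreserves = +$658B, Δdeposits = +$332B.
Δrequired reserves = 6% × +$332B = +$19.92B.
Δexcess reserves = Δreserves − Δrequired = +$658B − (+$19.92B) = +$638.08 billion.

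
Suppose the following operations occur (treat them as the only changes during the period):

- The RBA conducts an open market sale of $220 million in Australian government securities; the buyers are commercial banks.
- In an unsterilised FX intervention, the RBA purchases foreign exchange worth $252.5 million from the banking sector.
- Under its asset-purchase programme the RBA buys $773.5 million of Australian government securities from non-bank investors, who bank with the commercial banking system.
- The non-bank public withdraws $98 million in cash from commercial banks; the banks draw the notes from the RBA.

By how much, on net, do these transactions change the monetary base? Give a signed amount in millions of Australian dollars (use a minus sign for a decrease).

+$806 million

OMO sale (to banks) $220 million: RBA balance sheet contracts → −$220M.
FX purchase $252.5 million: RBA balance sheet expands → +$252.5M.
Asset purchase (from non-banks) $773.5 million: RBA balance sheet expands → +$773.5M.
Currency withdrawal $98 million: just a shift between currency and reserves — both are base money → 0.
Net: −220 + 252.5 + 773.5 + 0 = +$806 million.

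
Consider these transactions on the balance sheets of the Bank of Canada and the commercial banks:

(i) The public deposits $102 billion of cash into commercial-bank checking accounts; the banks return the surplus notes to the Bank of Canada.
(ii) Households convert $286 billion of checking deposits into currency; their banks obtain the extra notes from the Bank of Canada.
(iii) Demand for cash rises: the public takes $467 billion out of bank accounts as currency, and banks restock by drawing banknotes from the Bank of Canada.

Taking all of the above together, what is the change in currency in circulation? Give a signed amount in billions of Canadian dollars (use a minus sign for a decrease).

Currency deposit $102 billion: notes return to the central bank → −$102B.
Currency withdrawal $286 billion: notes leave the central bank → +$286B.
Currency withdrawal $467 billion: notes leave the central bank → +$467B.
Net: −102 + 286 + 467 = +$651 billion.

+$651 billion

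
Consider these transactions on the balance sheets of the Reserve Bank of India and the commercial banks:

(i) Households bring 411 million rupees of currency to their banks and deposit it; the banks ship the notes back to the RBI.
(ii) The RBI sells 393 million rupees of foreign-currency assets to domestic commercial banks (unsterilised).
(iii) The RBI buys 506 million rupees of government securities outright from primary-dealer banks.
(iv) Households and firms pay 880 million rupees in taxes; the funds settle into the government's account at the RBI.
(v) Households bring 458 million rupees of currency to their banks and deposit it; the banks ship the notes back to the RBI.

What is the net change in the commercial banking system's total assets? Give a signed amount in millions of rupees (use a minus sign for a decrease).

-11 million

RBI balance sheet:
  Assets:      Securities +506M, Foreign assets −393M
  Liabilities: Bank reserves +102M, Currency in circulation −869M, Government deposits +880M
Commercial banking system:
  Assets:      Reserves at CB +102M, Securities −506M, Foreign assets +393M
  Liabilities: Checkable deposits −11M
Change in total bank assets = -11 million.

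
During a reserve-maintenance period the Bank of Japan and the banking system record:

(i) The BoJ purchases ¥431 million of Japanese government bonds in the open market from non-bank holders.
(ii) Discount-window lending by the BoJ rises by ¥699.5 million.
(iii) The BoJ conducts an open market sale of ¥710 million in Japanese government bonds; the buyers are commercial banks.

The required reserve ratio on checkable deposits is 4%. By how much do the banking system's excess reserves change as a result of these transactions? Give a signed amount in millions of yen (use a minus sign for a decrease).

Asset purchase (from non-banks) ¥431 million: reserves +¥431M, deposits +¥431M.
Discount-window loan ¥699.5 million: reserves +¥699.5M, deposits 0.
OMO sale (to banks) ¥710 million: reserves −¥710M, deposits 0.
Totals: Δreserves = +¥420.5M, Δdeposits = +¥431M.
Δrequired reserves = 4% × +¥431M = +¥17.24M.
Δexcess reserves = Δreserves − Δrequired = +¥420.5M − (+¥17.24M) = +¥403.26 million.

+¥403.26 million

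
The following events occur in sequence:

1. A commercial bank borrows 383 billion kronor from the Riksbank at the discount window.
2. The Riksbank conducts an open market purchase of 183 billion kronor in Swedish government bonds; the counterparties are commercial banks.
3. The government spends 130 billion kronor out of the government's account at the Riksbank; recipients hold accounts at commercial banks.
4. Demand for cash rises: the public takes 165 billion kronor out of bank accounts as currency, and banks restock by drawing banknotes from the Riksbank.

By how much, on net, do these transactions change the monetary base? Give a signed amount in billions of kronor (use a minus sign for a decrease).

+696 billion

Riksbank balance sheet:
  Assets:      Securities +183B, Loans to banks +383B
  Liabilities: Bank reserves +531B, Currency in circulation +165B, Government deposits −130B
Monetary base = currency + reserves: +165B + (+531B) = +696 billion.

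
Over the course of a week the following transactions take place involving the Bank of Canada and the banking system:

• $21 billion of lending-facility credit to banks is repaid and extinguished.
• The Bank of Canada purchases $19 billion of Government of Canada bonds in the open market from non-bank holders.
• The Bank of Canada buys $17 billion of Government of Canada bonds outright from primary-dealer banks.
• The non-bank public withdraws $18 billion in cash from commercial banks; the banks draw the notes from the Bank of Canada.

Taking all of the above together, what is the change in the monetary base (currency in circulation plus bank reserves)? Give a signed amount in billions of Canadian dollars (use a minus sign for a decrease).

Bank of Canada balance sheet:
  Assets:      Securities +$36B, Loans to banks −$21B
  Liabilities: Bank reserves −$3B, Currency in circulation +$18B
Monetary base = currency + reserves: +$18B + (−$3B) = +$15 billion.

+$15 billion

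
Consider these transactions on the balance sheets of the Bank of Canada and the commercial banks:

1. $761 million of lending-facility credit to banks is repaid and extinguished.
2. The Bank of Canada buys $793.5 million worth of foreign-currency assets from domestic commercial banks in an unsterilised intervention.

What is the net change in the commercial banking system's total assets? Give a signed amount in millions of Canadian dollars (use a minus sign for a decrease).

Bank of Canada balance sheet:
  Assets:      Loans to banks −$761M, Foreign assets +$793.5M
  Liabilities: Bank reserves +$32.5M
Commercial banking system:
  Assets:      Reserves at CB +$32.5M, Foreign assets −$793.5M
  Liabilities: Borrowings from CB −$761M
Change in total bank assets = -$761 million.

-$761 million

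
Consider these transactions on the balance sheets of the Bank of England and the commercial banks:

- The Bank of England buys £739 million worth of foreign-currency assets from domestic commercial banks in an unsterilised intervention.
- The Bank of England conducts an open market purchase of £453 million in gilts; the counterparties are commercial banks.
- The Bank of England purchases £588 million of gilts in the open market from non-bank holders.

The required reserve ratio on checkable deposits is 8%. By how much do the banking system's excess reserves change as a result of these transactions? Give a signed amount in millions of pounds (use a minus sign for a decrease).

+£1732.96 million

FX purchase £739 million: reserves +£739M, deposits 0.
OMO purchase (from banks) £453 million: reserves +£453M, deposits 0.
Asset purchase (from non-banks) £588 million: reserves +£588M, deposits +£588M.
Totals: Δreserves = +£1780M, Δdeposits = +£588M.
Δrequired reserves = 8% × +£588M = +£47.04M.
Δexcess reserves = Δreserves − Δrequired = +£1780M − (+£47.04M) = +£1732.96 million.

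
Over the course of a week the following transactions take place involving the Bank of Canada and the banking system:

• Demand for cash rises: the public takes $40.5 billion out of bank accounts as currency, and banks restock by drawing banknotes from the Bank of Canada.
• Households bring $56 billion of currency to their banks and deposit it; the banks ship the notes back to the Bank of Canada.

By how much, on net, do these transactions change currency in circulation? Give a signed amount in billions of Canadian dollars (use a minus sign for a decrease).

-$15.5 billion

Bank of Canada balance sheet:
  Assets:      no change
  Liabilities: Bank reserves +$15.5B, Currency in circulation −$15.5B
So the change in currency in circulation is -$15.5 billion.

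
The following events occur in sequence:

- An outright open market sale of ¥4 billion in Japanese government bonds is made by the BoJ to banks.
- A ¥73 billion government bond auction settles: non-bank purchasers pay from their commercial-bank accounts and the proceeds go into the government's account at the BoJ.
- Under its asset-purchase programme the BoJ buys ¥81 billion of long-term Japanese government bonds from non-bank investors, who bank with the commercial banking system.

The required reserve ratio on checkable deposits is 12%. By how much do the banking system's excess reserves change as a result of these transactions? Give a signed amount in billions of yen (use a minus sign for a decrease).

+¥3.04 billion

OMO sale (to banks) ¥4 billion: reserves −¥4B, deposits 0.
Government account inflow ¥73 billion: reserves −¥73B, deposits −¥73B.
Asset purchase (from non-banks) ¥81 billion: reserves +¥81B, deposits +¥81B.
Totals: Δreserves = +¥4B, Δdeposits = +¥8B.
Δrequired reserves = 12% × +¥8B = +¥0.96B.
Δexcess reserves = Δreserves − Δrequired = +¥4B − (+¥0.96B) = +¥3.04 billion.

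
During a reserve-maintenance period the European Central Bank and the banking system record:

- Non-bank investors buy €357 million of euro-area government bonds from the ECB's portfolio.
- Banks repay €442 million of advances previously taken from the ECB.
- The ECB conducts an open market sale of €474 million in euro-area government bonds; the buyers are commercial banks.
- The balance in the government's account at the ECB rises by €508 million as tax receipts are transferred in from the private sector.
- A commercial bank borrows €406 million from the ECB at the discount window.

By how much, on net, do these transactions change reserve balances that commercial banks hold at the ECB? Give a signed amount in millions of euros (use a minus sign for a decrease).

-€1375 million

ECB balance sheet:
  Assets:      Securities −€831M, Loans to banks −€36M
  Liabilities: Bank reserves −€1375M, Government deposits +€508M
So the change in reserve balances that commercial banks hold at the ECB is -€1375 million.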